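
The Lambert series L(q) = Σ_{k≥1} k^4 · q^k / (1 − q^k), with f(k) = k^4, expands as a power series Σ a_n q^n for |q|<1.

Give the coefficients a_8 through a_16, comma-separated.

q^8  k|8↦f(k): 1:1 2:16 4:256 8:4096  a_8=4369
d|9:{9,3,1}  Σf=6561+81+1=6643
n=10: 10·1 5·2 2·5 1·10  f→[10000+625+16+1]=10642
d|11:{11,1}  Σf=14641+1=14642
q^12  k|12↦f(k): 12:20736 6:1296 4:256 3:81 2:16 1:1  a_12=22386
q^13  k|13↦f(k): 1:1 13:28561  a_13=28562
n=14: 14·1 7·2 2·7 1·14  f→[38416+2401+16+1]=40834
d|15:{1,3,5,15}  Σf=1+81+625+50625=51332
[q^16] f(16)=65536,f(8)=4096,f(4)=256,f(2)=16,f(1)=1 ⇒ 69905

4369, 6643, 10642, 14642, 22386, 28562, 40834, 51332, 69905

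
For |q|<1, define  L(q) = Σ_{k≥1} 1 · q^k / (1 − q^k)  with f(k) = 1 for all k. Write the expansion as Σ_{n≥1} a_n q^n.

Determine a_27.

[q^27] f(27)=1,f(9)=1,f(3)=1,f(1)=1 ⇒ 4

a_27 = 4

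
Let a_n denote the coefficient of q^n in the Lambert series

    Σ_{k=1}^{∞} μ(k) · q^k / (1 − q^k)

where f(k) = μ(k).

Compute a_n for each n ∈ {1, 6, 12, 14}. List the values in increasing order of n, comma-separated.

1, 0, 0, 0

q^1  k|1↦μ(k): 1:1  a_1=1
n=6: 6·1 3·2 2·3 1·6  μ→[1+(-1)+(-1)+1]=0
[q^12] μ(12)=0,μ(6)=1,μ(4)=0,μ(3)=-1,μ(2)=-1,μ(1)=1 ⇒ 0
q^14  k|14↦μ(k): 1:1 2:-1 7:-1 14:1  a_14=0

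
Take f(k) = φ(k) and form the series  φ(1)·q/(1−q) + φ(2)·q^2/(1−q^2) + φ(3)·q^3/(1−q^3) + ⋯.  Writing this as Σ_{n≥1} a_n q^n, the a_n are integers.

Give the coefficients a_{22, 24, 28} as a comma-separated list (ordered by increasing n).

n=22: 1·22 2·11 11·2 22·1  φ→[1+1+10+10]=22
q^24  k|24↦φ(k): 1:1 2:1 3:2 4:2 6:2 8:4 12:4 24:8  a_24=24
n=28: 1·28 2·14 4·7 7·4 14·2 28·1  φ→[1+1+2+6+6+12]=28

22, 24, 28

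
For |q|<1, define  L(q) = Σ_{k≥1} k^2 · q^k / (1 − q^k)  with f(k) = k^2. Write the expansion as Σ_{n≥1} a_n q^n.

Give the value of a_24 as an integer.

[q^24] f(24)=576,f(12)=144,f(8)=64,f(6)=36,f(4)=16,f(3)=9,f(2)=4,f(1)=1 ⇒ 850

a_24 = 850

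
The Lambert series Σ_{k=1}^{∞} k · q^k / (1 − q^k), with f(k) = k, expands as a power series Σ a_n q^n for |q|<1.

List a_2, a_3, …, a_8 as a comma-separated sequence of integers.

3, 4, 7, 6, 12, 8, 15

[q^2] f(1)=1,f(2)=2 ⇒ 3
n=3: 1·3 3·1  f→[1+3]=4
[q^4] f(4)=4,f(2)=2,f(1)=1 ⇒ 7
[q^5] f(5)=5,f(1)=1 ⇒ 6
[q^6] f(6)=6,f(3)=3,f(2)=2,f(1)=1 ⇒ 12
n=7: 7·1 1·7  f→[7+1]=8
d|8:{8,4,2,1}  Σf=8+4+2+1=15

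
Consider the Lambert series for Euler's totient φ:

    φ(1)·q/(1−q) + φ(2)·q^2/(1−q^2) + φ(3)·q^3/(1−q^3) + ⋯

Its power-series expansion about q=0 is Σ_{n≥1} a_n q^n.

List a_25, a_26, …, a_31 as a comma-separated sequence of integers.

[q^25] φ(25)=20,φ(5)=4,φ(1)=1 ⇒ 25
q^26  k|26↦φ(k): 26:12 13:12 2:1 1:1  a_26=26
n=27: 1·27 3·9 9·3 27·1  φ→[1+2+6+18]=27
q^28  k|28↦φ(k): 28:12 14:6 7:6 4:2 2:1 1:1  a_28=28
d|29:{1,29}  Σφ=1+28=29
n=30: 1·30 2·15 3·10 5·6 6·5 10·3 15·2 30·1  φ→[1+1+2+4+2+4+8+8]=30
n=31: 1·31 31·1  φ→[1+30]=31

25, 26, 27, 28, 29, 30, 31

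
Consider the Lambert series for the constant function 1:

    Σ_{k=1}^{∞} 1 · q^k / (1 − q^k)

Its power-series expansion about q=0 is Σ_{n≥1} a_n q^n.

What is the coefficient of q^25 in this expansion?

q^25  k|25↦f(k): 1:1 5:1 25:1  a_25=3

a_25 = 3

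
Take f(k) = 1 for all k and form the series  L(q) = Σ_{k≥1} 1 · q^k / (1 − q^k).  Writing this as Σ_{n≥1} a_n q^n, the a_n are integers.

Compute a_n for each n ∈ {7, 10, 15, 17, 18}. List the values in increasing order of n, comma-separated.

2, 4, 4, 2, 6

[q^7] f(7)=1,f(1)=1 ⇒ 2
q^10  k|10↦f(k): 1:1 2:1 5:1 10:1  a_10=4
d|15:{1,3,5,15}  Σf=1+1+1+1=4
n=17: 1·17 17·1  f→[1+1]=2
d|18:{1,2,3,6,9,18}  Σf=1+1+1+1+1+1=6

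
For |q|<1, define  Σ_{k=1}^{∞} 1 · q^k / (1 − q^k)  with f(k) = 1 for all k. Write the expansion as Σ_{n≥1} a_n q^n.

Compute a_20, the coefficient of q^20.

[q^20] f(20)=1,f(10)=1,f(5)=1,f(4)=1,f(2)=1,f(1)=1 ⇒ 6

a_20 = 6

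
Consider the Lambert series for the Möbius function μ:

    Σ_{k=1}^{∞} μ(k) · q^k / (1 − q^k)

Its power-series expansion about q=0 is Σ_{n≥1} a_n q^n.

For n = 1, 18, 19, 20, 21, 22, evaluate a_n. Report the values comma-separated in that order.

1, 0, 0, 0, 0, 0

q^1  k|1↦μ(k): 1:1  a_1=1
[q^18] μ(1)=1,μ(2)=-1,μ(3)=-1,μ(6)=1,μ(9)=0,μ(18)=0 ⇒ 0
[q^19] μ(19)=-1,μ(1)=1 ⇒ 0
d|20:{1,2,4,5,10,20}  Σμ=1+(-1)+0+(-1)+1+0=0
[q^21] μ(21)=1,μ(7)=-1,μ(3)=-1,μ(1)=1 ⇒ 0
d|22:{22,11,2,1}  Σμ=1+(-1)+(-1)+1=0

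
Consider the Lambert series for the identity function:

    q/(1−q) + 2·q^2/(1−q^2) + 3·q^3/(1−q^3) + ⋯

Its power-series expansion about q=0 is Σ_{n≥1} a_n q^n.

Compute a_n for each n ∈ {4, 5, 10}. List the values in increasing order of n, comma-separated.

d|4:{4,2,1}  Σf=4+2+1=7
[q^5] f(5)=5,f(1)=1 ⇒ 6
q^10  k|10↦f(k): 1:1 2:2 5:5 10:10  a_10=18

7, 6, 18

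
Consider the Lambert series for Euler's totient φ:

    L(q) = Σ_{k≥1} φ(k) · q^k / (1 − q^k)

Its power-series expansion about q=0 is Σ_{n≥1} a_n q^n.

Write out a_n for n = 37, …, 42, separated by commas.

d|37:{1,37}  Σφ=1+36=37
n=38: 38·1 19·2 2·19 1·38  φ→[18+18+1+1]=38
q^39  k|39↦φ(k): 1:1 3:2 13:12 39:24  a_39=39
q^40  k|40↦φ(k): 40:16 20:8 10:4 8:4 5:4 4:2 2:1 1:1  a_40=40
[q^41] φ(41)=40,φ(1)=1 ⇒ 41
q^42  k|42↦φ(k): 42:12 21:12 14:6 7:6 6:2 3:2 2:1 1:1  a_42=42

37, 38, 39, 40, 41, 42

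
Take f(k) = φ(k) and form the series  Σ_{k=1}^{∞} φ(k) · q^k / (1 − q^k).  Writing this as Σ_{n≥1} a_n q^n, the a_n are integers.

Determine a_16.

[q^16] φ(1)=1,φ(2)=1,φ(4)=2,φ(8)=4,φ(16)=8 ⇒ 16

a_16 = 16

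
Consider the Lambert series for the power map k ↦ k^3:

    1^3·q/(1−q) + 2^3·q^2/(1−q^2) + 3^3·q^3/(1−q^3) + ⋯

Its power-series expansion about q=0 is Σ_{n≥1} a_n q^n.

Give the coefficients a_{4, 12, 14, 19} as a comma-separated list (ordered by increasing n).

d|4:{1,2,4}  Σf=1+8+64=73
d|12:{1,2,3,4,6,12}  Σf=1+8+27+64+216+1728=2044
d|14:{14,7,2,1}  Σf=2744+343+8+1=3096
n=19: 19·1 1·19  f→[6859+1]=6860

73, 2044, 3096, 6860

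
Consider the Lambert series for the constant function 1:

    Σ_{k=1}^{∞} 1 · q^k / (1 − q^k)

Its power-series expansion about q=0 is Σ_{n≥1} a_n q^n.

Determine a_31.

a_31 = 2

[q^31] f(1)=1,f(31)=1 ⇒ 2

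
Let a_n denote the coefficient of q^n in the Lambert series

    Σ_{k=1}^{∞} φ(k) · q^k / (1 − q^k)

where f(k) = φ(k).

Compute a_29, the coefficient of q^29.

d|29:{1,29}  Σφ=1+28=29

a_29 = 29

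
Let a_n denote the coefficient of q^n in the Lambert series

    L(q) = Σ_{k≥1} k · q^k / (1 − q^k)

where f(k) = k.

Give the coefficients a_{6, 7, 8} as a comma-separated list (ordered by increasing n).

q^6  k|6↦f(k): 1:1 2:2 3:3 6:6  a_6=12
[q^7] f(7)=7,f(1)=1 ⇒ 8
d|8:{8,4,2,1}  Σf=8+4+2+1=15

12, 8, 15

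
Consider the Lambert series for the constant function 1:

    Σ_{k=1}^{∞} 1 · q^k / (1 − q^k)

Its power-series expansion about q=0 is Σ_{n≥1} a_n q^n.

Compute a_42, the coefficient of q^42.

q^42  k|42↦f(k): 1:1 2:1 3:1 6:1 7:1 14:1 21:1 42:1  a_42=8

a_42 = 8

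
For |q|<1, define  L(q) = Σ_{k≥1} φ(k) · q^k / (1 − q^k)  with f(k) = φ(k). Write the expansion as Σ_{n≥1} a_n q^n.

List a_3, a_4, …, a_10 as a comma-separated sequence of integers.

q^3  k|3↦φ(k): 3:2 1:1  a_3=3
d|4:{1,2,4}  Σφ=1+1+2=4
q^5  k|5↦φ(k): 1:1 5:4  a_5=5
q^6  k|6↦φ(k): 1:1 2:1 3:2 6:2  a_6=6
[q^7] φ(7)=6,φ(1)=1 ⇒ 7
q^8  k|8↦φ(k): 8:4 4:2 2:1 1:1  a_8=8
q^9  k|9↦φ(k): 9:6 3:2 1:1  a_9=9
n=10: 10·1 5·2 2·5 1·10  φ→[4+4+1+1]=10

3, 4, 5, 6, 7, 8, 9, 10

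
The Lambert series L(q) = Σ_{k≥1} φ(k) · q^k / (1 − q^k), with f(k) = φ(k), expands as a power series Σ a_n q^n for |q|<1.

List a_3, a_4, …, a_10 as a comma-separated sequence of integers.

n=3: 1·3 3·1  φ→[1+2]=3
[q^4] φ(4)=2,φ(2)=1,φ(1)=1 ⇒ 4
n=5: 1·5 5·1  φ→[1+4]=5
q^6  k|6↦φ(k): 6:2 3:2 2:1 1:1  a_6=6
n=7: 1·7 7·1  φ→[1+6]=7
[q^8] φ(1)=1,φ(2)=1,φ(4)=2,φ(8)=4 ⇒ 8
n=9: 1·9 3·3 9·1  φ→[1+2+6]=9
[q^10] φ(10)=4,φ(5)=4,φ(2)=1,φ(1)=1 ⇒ 10

3, 4, 5, 6, 7, 8, 9, 10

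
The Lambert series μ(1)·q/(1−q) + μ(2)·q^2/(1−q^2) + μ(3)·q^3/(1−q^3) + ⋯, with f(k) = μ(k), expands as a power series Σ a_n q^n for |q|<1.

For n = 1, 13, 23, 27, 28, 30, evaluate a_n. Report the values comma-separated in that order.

q^1  k|1↦μ(k): 1:1  a_1=1
q^13  k|13↦μ(k): 13:-1 1:1  a_13=0
q^23  k|23↦μ(k): 1:1 23:-1  a_23=0
q^27  k|27↦μ(k): 27:0 9:0 3:-1 1:1  a_27=0
[q^28] μ(1)=1,μ(2)=-1,μ(4)=0,μ(7)=-1,μ(14)=1,μ(28)=0 ⇒ 0
q^30  k|30↦μ(k): 1:1 2:-1 3:-1 5:-1 6:1 10:1 15:1 30:-1  a_30=0

1, 0, 0, 0, 0, 0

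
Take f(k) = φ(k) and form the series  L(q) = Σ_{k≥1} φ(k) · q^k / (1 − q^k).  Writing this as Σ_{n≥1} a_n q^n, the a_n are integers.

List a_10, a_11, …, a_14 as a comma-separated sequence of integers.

[q^10] φ(10)=4,φ(5)=4,φ(2)=1,φ(1)=1 ⇒ 10
[q^11] φ(11)=10,φ(1)=1 ⇒ 11
[q^12] φ(1)=1,φ(2)=1,φ(3)=2,φ(4)=2,φ(6)=2,φ(12)=4 ⇒ 12
[q^13] φ(13)=12,φ(1)=1 ⇒ 13
n=14: 14·1 7·2 2·7 1·14  φ→[6+6+1+1]=14

10, 11, 12, 13, 14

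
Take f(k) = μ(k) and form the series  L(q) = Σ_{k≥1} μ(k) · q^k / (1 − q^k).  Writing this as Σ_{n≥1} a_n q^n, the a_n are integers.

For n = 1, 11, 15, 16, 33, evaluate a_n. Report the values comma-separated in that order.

1, 0, 0, 0, 0

q^1  k|1↦μ(k): 1:1  a_1=1
d|11:{1,11}  Σμ=1+(-1)=0
d|15:{1,3,5,15}  Σμ=1+(-1)+(-1)+1=0
q^16  k|16↦μ(k): 16:0 8:0 4:0 2:-1 1:1  a_16=0
[q^33] μ(33)=1,μ(11)=-1,μ(3)=-1,μ(1)=1 ⇒ 0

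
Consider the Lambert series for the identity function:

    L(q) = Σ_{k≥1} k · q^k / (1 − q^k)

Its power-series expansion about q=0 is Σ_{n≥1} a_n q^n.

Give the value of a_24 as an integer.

[q^24] f(1)=1,f(2)=2,f(3)=3,f(4)=4,f(6)=6,f(8)=8,f(12)=12,f(24)=24 ⇒ 60

a_24 = 60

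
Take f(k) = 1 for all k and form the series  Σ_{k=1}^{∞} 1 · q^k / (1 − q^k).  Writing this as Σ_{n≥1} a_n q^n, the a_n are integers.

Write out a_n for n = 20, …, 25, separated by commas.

6, 4, 4, 2, 8, 3

n=20: 1·20 2·10 4·5 5·4 10·2 20·1  f→[1+1+1+1+1+1]=6
q^21  k|21↦f(k): 1:1 3:1 7:1 21:1  a_21=4
n=22: 22·1 11·2 2·11 1·22  f→[1+1+1+1]=4
n=23: 1·23 23·1  f→[1+1]=2
n=24: 1·24 2·12 3·8 4·6 6·4 8·3 12·2 24·1  f→[1+1+1+1+1+1+1+1]=8
[q^25] f(1)=1,f(5)=1,f(25)=1 ⇒ 3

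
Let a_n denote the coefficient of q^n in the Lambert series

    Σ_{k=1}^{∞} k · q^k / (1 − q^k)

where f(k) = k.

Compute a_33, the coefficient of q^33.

a_33 = 48

d|33:{1,3,11,33}  Σf=1+3+11+33=48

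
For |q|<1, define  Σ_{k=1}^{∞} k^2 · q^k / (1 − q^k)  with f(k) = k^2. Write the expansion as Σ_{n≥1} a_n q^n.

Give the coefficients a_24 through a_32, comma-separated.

n=24: 24·1 12·2 8·3 6·4 4·6 3·8 2·12 1·24  f→[576+144+64+36+16+9+4+1]=850
d|25:{25,5,1}  Σf=625+25+1=651
[q^26] f(26)=676,f(13)=169,f(2)=4,f(1)=1 ⇒ 850
d|27:{1,3,9,27}  Σf=1+9+81+729=820
[q^28] f(1)=1,f(2)=4,f(4)=16,f(7)=49,f(14)=196,f(28)=784 ⇒ 1050
n=29: 1·29 29·1  f→[1+841]=842
d|30:{1,2,3,5,6,10,15,30}  Σf=1+4+9+25+36+100+225+900=1300
q^31  k|31↦f(k): 1:1 31:961  a_31=962
n=32: 32·1 16·2 8·4 4·8 2·16 1·32  f→[1024+256+64+16+4+1]=1365

850, 651, 850, 820, 1050, 842, 1300, 962, 1365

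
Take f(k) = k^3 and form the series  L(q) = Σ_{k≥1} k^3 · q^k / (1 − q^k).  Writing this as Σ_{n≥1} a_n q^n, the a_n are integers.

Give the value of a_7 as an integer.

a_7 = 344

n=7: 1·7 7·1  f→[1+343]=344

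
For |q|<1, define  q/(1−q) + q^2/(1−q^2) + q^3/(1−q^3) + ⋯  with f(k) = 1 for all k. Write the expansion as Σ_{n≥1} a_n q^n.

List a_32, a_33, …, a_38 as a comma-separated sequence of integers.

[q^32] f(32)=1,f(16)=1,f(8)=1,f(4)=1,f(2)=1,f(1)=1 ⇒ 6
[q^33] f(1)=1,f(3)=1,f(11)=1,f(33)=1 ⇒ 4
q^34  k|34↦f(k): 1:1 2:1 17:1 34:1  a_34=4
d|35:{35,7,5,1}  Σf=1+1+1+1=4
n=36: 36·1 18·2 12·3 9·4 6·6 4·9 3·12 2·18 1·36  f→[1+1+1+1+1+1+1+1+1]=9
d|37:{1,37}  Σf=1+1=2
n=38: 38·1 19·2 2·19 1·38  f→[1+1+1+1]=4

6, 4, 4, 4, 9, 2, 4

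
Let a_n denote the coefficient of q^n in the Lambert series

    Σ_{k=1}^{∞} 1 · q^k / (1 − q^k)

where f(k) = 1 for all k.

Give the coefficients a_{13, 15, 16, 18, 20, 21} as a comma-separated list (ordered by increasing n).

d|13:{13,1}  Σf=1+1=2
[q^15] f(15)=1,f(5)=1,f(3)=1,f(1)=1 ⇒ 4
[q^16] f(16)=1,f(8)=1,f(4)=1,f(2)=1,f(1)=1 ⇒ 5
[q^18] f(18)=1,f(9)=1,f(6)=1,f(3)=1,f(2)=1,f(1)=1 ⇒ 6
d|20:{20,10,5,4,2,1}  Σf=1+1+1+1+1+1=6
d|21:{1,3,7,21}  Σf=1+1+1+1=4

2, 4, 5, 6, 6, 4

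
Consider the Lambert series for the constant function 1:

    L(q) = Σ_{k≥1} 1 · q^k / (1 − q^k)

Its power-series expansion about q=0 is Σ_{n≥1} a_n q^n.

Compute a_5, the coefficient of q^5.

d|5:{1,5}  Σf=1+1=2

a_5 = 2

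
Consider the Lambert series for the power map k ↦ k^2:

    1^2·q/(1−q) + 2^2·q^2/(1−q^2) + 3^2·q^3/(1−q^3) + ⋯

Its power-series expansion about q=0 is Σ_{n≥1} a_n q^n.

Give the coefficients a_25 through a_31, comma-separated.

q^25  k|25↦f(k): 25:625 5:25 1:1  a_25=651
[q^26] f(1)=1,f(2)=4,f(13)=169,f(26)=676 ⇒ 850
[q^27] f(1)=1,f(3)=9,f(9)=81,f(27)=729 ⇒ 820
q^28  k|28↦f(k): 1:1 2:4 4:16 7:49 14:196 28:784  a_28=1050
d|29:{1,29}  Σf=1+841=842
n=30: 1·30 2·15 3·10 5·6 6·5 10·3 15·2 30·1  f→[1+4+9+25+36+100+225+900]=1300
d|31:{31,1}  Σf=961+1=962

651, 850, 820, 1050, 842, 1300, 962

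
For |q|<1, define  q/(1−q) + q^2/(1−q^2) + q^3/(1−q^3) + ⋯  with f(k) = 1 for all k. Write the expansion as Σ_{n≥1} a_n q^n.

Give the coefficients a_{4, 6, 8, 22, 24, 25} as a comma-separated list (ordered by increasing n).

n=4: 4·1 2·2 1·4  f→[1+1+1]=3
[q^6] f(1)=1,f(2)=1,f(3)=1,f(6)=1 ⇒ 4
q^8  k|8↦f(k): 8:1 4:1 2:1 1:1  a_8=4
[q^22] f(1)=1,f(2)=1,f(11)=1,f(22)=1 ⇒ 4
d|24:{1,2,3,4,6,8,12,24}  Σf=1+1+1+1+1+1+1+1=8
n=25: 25·1 5·5 1·25  f→[1+1+1]=3

3, 4, 4, 4, 8, 3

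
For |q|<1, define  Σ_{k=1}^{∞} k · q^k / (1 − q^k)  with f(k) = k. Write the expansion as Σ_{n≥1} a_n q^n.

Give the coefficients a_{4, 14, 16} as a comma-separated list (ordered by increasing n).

7, 24, 31

n=4: 1·4 2·2 4·1  f→[1+2+4]=7
d|14:{14,7,2,1}  Σf=14+7+2+1=24
[q^16] f(1)=1,f(2)=2,f(4)=4,f(8)=8,f(16)=16 ⇒ 31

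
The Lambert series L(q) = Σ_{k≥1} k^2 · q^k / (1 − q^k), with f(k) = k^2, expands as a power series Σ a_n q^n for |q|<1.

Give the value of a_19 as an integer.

a_19 = 362

d|19:{1,19}  Σf=1+361=362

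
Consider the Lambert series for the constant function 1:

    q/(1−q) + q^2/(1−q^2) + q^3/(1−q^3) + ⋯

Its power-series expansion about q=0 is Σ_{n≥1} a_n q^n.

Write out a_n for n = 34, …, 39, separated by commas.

n=34: 1·34 2·17 17·2 34·1  f→[1+1+1+1]=4
q^35  k|35↦f(k): 1:1 5:1 7:1 35:1  a_35=4
d|36:{1,2,3,4,6,9,12,18,36}  Σf=1+1+1+1+1+1+1+1+1=9
d|37:{1,37}  Σf=1+1=2
q^38  k|38↦f(k): 38:1 19:1 2:1 1:1  a_38=4
d|39:{1,3,13,39}  Σf=1+1+1+1=4

4, 4, 9, 2, 4, 4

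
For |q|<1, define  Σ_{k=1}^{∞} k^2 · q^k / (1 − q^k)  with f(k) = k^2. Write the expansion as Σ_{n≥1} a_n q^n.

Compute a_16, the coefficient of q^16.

n=16: 1·16 2·8 4·4 8·2 16·1  f→[1+4+16+64+256]=341

a_16 = 341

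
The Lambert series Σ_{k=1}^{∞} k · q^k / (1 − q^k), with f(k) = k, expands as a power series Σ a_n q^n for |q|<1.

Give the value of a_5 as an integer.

n=5: 1·5 5·1  f→[1+5]=6

a_5 = 6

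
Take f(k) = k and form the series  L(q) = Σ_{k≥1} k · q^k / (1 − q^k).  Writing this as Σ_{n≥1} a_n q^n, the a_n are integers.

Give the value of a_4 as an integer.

a_4 = 7

q^4  k|4↦f(k): 4:4 2:2 1:1  a_4=7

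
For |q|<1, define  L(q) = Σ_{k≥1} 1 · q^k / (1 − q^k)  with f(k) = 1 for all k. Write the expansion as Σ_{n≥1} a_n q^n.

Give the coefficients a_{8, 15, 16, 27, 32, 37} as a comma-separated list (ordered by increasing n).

4, 4, 5, 4, 6, 2

q^8  k|8↦f(k): 8:1 4:1 2:1 1:1  a_8=4
q^15  k|15↦f(k): 1:1 3:1 5:1 15:1  a_15=4
n=16: 16·1 8·2 4·4 2·8 1·16  f→[1+1+1+1+1]=5
n=27: 1·27 3·9 9·3 27·1  f→[1+1+1+1]=4
d|32:{32,16,8,4,2,1}  Σf=1+1+1+1+1+1=6
n=37: 1·37 37·1  f→[1+1]=2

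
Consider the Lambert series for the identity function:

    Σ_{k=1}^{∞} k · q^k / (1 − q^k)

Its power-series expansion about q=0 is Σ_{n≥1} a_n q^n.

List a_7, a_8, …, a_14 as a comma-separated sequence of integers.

8, 15, 13, 18, 12, 28, 14, 24

n=7: 7·1 1·7  f→[7+1]=8
d|8:{8,4,2,1}  Σf=8+4+2+1=15
[q^9] f(1)=1,f(3)=3,f(9)=9 ⇒ 13
[q^10] f(1)=1,f(2)=2,f(5)=5,f(10)=10 ⇒ 18
q^11  k|11↦f(k): 1:1 11:11  a_11=12
[q^12] f(1)=1,f(2)=2,f(3)=3,f(4)=4,f(6)=6,f(12)=12 ⇒ 28
[q^13] f(13)=13,f(1)=1 ⇒ 14
n=14: 14·1 7·2 2·7 1·14  f→[14+7+2+1]=24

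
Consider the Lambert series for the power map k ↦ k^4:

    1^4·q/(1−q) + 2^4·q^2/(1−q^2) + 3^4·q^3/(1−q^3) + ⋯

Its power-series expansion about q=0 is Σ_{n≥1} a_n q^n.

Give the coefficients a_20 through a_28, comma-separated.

170898, 196964, 248914, 279842, 358258, 391251, 485554, 538084, 655746

q^20  k|20↦f(k): 1:1 2:16 4:256 5:625 10:10000 20:160000  a_20=170898
q^21  k|21↦f(k): 21:194481 7:2401 3:81 1:1  a_21=196964
[q^22] f(1)=1,f(2)=16,f(11)=14641,f(22)=234256 ⇒ 248914
[q^23] f(1)=1,f(23)=279841 ⇒ 279842
d|24:{1,2,3,4,6,8,12,24}  Σf=1+16+81+256+1296+4096+20736+331776=358258
q^25  k|25↦f(k): 1:1 5:625 25:390625  a_25=391251
n=26: 26·1 13·2 2·13 1·26  f→[456976+28561+16+1]=485554
n=27: 27·1 9·3 3·9 1·27  f→[531441+6561+81+1]=538084
n=28: 1·28 2·14 4·7 7·4 14·2 28·1  f→[1+16+256+2401+38416+614656]=655746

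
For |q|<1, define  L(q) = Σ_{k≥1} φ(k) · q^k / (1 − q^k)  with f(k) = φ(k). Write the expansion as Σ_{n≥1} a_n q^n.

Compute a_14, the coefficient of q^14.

[q^14] φ(14)=6,φ(7)=6,φ(2)=1,φ(1)=1 ⇒ 14

a_14 = 14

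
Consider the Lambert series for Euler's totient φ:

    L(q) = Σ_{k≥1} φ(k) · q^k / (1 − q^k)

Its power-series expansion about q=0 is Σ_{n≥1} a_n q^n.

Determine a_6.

q^6  k|6↦φ(k): 6:2 3:2 2:1 1:1  a_6=6

a_6 = 6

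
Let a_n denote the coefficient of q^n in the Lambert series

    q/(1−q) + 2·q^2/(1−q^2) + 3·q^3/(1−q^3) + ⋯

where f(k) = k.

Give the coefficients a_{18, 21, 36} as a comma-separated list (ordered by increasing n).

[q^18] f(18)=18,f(9)=9,f(6)=6,f(3)=3,f(2)=2,f(1)=1 ⇒ 39
d|21:{21,7,3,1}  Σf=21+7+3+1=32
d|36:{1,2,3,4,6,9,12,18,36}  Σf=1+2+3+4+6+9+12+18+36=91

39, 32, 91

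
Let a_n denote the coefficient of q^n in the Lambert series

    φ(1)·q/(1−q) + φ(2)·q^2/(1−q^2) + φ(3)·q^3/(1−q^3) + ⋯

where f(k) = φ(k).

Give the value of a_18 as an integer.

d|18:{18,9,6,3,2,1}  Σφ=6+6+2+2+1+1=18

a_18 = 18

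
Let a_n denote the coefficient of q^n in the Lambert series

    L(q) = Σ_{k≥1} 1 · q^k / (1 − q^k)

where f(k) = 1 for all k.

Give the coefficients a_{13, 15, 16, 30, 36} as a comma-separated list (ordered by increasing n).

q^13  k|13↦f(k): 13:1 1:1  a_13=2
n=15: 15·1 5·3 3·5 1·15  f→[1+1+1+1]=4
[q^16] f(16)=1,f(8)=1,f(4)=1,f(2)=1,f(1)=1 ⇒ 5
d|30:{1,2,3,5,6,10,15,30}  Σf=1+1+1+1+1+1+1+1=8
d|36:{36,18,12,9,6,4,3,2,1}  Σf=1+1+1+1+1+1+1+1+1=9

2, 4, 5, 8, 9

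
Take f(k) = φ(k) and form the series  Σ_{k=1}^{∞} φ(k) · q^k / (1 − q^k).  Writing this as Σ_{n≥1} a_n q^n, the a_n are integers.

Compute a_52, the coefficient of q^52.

q^52  k|52↦φ(k): 1:1 2:1 4:2 13:12 26:12 52:24  a_52=52

a_52 = 52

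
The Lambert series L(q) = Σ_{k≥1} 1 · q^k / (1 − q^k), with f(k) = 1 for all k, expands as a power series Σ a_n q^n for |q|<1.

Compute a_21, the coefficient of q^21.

a_21 = 4

q^21  k|21↦f(k): 21:1 7:1 3:1 1:1  a_21=4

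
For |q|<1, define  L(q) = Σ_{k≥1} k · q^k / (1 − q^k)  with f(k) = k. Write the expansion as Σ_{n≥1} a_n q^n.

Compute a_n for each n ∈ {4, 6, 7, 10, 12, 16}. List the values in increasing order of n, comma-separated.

7, 12, 8, 18, 28, 31

n=4: 4·1 2·2 1·4  f→[4+2+1]=7
q^6  k|6↦f(k): 1:1 2:2 3:3 6:6  a_6=12
n=7: 7·1 1·7  f→[7+1]=8
d|10:{1,2,5,10}  Σf=1+2+5+10=18
n=12: 1·12 2·6 3·4 4·3 6·2 12·1  f→[1+2+3+4+6+12]=28
d|16:{1,2,4,8,16}  Σf=1+2+4+8+16=31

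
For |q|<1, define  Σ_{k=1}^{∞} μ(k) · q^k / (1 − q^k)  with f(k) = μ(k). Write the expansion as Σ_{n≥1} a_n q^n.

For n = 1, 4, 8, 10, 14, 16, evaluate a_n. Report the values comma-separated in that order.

n=1: 1·1  μ→[1]=1
d|4:{4,2,1}  Σμ=0+(-1)+1=0
[q^8] μ(1)=1,μ(2)=-1,μ(4)=0,μ(8)=0 ⇒ 0
q^10  k|10↦μ(k): 10:1 5:-1 2:-1 1:1  a_10=0
d|14:{1,2,7,14}  Σμ=1+(-1)+(-1)+1=0
q^16  k|16↦μ(k): 16:0 8:0 4:0 2:-1 1:1  a_16=0

1, 0, 0, 0, 0, 0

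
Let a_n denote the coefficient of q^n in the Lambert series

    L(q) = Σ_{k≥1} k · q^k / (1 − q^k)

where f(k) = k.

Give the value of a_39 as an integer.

[q^39] f(1)=1,f(3)=3,f(13)=13,f(39)=39 ⇒ 56

a_39 = 56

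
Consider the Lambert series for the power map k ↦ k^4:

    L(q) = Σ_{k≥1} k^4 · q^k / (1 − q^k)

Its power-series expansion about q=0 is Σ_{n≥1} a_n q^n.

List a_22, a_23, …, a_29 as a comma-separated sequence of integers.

248914, 279842, 358258, 391251, 485554, 538084, 655746, 707282

q^22  k|22↦f(k): 1:1 2:16 11:14641 22:234256  a_22=248914
d|23:{23,1}  Σf=279841+1=279842
[q^24] f(24)=331776,f(12)=20736,f(8)=4096,f(6)=1296,f(4)=256,f(3)=81,f(2)=16,f(1)=1 ⇒ 358258
n=25: 25·1 5·5 1·25  f→[390625+625+1]=391251
n=26: 26·1 13·2 2·13 1·26  f→[456976+28561+16+1]=485554
[q^27] f(1)=1,f(3)=81,f(9)=6561,f(27)=531441 ⇒ 538084
d|28:{28,14,7,4,2,1}  Σf=614656+38416+2401+256+16+1=655746
n=29: 29·1 1·29  f→[707281+1]=707282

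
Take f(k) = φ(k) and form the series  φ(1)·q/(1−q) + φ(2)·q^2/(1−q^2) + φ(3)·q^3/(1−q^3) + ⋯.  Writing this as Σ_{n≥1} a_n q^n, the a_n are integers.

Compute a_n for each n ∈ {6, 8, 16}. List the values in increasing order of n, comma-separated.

q^6  k|6↦φ(k): 6:2 3:2 2:1 1:1  a_6=6
q^8  k|8↦φ(k): 1:1 2:1 4:2 8:4  a_8=8
[q^16] φ(1)=1,φ(2)=1,φ(4)=2,φ(8)=4,φ(16)=8 ⇒ 16

6, 8, 16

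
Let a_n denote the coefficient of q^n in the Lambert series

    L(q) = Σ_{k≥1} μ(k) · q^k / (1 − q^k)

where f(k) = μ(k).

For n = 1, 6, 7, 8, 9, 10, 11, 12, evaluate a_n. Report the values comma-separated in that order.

q^1  k|1↦μ(k): 1:1  a_1=1
n=6: 1·6 2·3 3·2 6·1  μ→[1+(-1)+(-1)+1]=0
[q^7] μ(7)=-1,μ(1)=1 ⇒ 0
[q^8] μ(8)=0,μ(4)=0,μ(2)=-1,μ(1)=1 ⇒ 0
q^9  k|9↦μ(k): 1:1 3:-1 9:0  a_9=0
n=10: 1·10 2·5 5·2 10·1  μ→[1+(-1)+(-1)+1]=0
[q^11] μ(1)=1,μ(11)=-1 ⇒ 0
n=12: 12·1 6·2 4·3 3·4 2·6 1·12  μ→[0+1+0+(-1)+(-1)+1]=0

1, 0, 0, 0, 0, 0, 0, 0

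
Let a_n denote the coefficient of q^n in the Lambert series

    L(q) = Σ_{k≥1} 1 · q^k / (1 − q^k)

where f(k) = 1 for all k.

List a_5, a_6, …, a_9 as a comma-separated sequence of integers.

q^5  k|5↦f(k): 5:1 1:1  a_5=2
d|6:{1,2,3,6}  Σf=1+1+1+1=4
d|7:{1,7}  Σf=1+1=2
[q^8] f(1)=1,f(2)=1,f(4)=1,f(8)=1 ⇒ 4
q^9  k|9↦f(k): 9:1 3:1 1:1  a_9=3

2, 4, 2, 4, 3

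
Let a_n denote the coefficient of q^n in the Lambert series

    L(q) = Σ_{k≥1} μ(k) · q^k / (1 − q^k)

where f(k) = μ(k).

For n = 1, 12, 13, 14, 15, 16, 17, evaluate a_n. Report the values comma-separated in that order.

1, 0, 0, 0, 0, 0, 0

q^1  k|1↦μ(k): 1:1  a_1=1
[q^12] μ(1)=1,μ(2)=-1,μ(3)=-1,μ(4)=0,μ(6)=1,μ(12)=0 ⇒ 0
q^13  k|13↦μ(k): 1:1 13:-1  a_13=0
q^14  k|14↦μ(k): 1:1 2:-1 7:-1 14:1  a_14=0
q^15  k|15↦μ(k): 1:1 3:-1 5:-1 15:1  a_15=0
[q^16] μ(1)=1,μ(2)=-1,μ(4)=0,μ(8)=0,μ(16)=0 ⇒ 0
[q^17] μ(17)=-1,μ(1)=1 ⇒ 0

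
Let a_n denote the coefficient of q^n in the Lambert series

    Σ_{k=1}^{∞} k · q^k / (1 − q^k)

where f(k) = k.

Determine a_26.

d|26:{1,2,13,26}  Σf=1+2+13+26=42

a_26 = 42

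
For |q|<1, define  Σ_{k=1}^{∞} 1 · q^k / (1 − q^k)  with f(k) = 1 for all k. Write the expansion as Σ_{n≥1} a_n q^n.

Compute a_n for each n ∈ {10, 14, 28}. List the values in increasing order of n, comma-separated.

4, 4, 6

n=10: 10·1 5·2 2·5 1·10  f→[1+1+1+1]=4
q^14  k|14↦f(k): 1:1 2:1 7:1 14:1  a_14=4
d|28:{28,14,7,4,2,1}  Σf=1+1+1+1+1+1=6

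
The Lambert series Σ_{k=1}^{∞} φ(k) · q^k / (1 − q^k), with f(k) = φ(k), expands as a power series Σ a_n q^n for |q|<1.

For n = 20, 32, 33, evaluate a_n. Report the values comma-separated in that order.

q^20  k|20↦φ(k): 20:8 10:4 5:4 4:2 2:1 1:1  a_20=20
d|32:{32,16,8,4,2,1}  Σφ=16+8+4+2+1+1=32
[q^33] φ(33)=20,φ(11)=10,φ(3)=2,φ(1)=1 ⇒ 33

20, 32, 33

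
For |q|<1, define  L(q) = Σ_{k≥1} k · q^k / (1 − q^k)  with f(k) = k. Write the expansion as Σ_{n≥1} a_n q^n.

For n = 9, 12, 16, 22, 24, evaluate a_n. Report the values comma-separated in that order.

q^9  k|9↦f(k): 1:1 3:3 9:9  a_9=13
n=12: 1·12 2·6 3·4 4·3 6·2 12·1  f→[1+2+3+4+6+12]=28
d|16:{1,2,4,8,16}  Σf=1+2+4+8+16=31
d|22:{1,2,11,22}  Σf=1+2+11+22=36
d|24:{1,2,3,4,6,8,12,24}  Σf=1+2+3+4+6+8+12+24=60

13, 28, 31, 36, 60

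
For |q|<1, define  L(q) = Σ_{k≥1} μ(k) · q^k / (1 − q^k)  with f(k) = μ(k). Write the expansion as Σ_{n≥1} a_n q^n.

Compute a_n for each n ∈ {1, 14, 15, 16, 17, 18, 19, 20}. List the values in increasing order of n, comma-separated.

q^1  k|1↦μ(k): 1:1  a_1=1
n=14: 1·14 2·7 7·2 14·1  μ→[1+(-1)+(-1)+1]=0
q^15  k|15↦μ(k): 15:1 5:-1 3:-1 1:1  a_15=0
n=16: 16·1 8·2 4·4 2·8 1·16  μ→[0+0+0+(-1)+1]=0
d|17:{1,17}  Σμ=1+(-1)=0
n=18: 18·1 9·2 6·3 3·6 2·9 1·18  μ→[0+0+1+(-1)+(-1)+1]=0
d|19:{1,19}  Σμ=1+(-1)=0
n=20: 20·1 10·2 5·4 4·5 2·10 1·20  μ→[0+1+(-1)+0+(-1)+1]=0

1, 0, 0, 0, 0, 0, 0, 0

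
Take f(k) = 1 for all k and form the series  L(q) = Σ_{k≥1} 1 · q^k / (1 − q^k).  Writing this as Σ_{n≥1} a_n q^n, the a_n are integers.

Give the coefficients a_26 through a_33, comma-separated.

4, 4, 6, 2, 8, 2, 6, 4

[q^26] f(26)=1,f(13)=1,f(2)=1,f(1)=1 ⇒ 4
d|27:{1,3,9,27}  Σf=1+1+1+1=4
[q^28] f(1)=1,f(2)=1,f(4)=1,f(7)=1,f(14)=1,f(28)=1 ⇒ 6
d|29:{1,29}  Σf=1+1=2
q^30  k|30↦f(k): 30:1 15:1 10:1 6:1 5:1 3:1 2:1 1:1  a_30=8
[q^31] f(1)=1,f(31)=1 ⇒ 2
d|32:{32,16,8,4,2,1}  Σf=1+1+1+1+1+1=6
n=33: 33·1 11·3 3·11 1·33  f→[1+1+1+1]=4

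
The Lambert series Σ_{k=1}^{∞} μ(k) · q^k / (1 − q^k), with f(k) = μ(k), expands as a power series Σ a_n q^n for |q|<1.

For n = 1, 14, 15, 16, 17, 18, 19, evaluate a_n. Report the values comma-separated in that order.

1, 0, 0, 0, 0, 0, 0

[q^1] μ(1)=1 ⇒ 1
n=14: 1·14 2·7 7·2 14·1  μ→[1+(-1)+(-1)+1]=0
n=15: 15·1 5·3 3·5 1·15  μ→[1+(-1)+(-1)+1]=0
q^16  k|16↦μ(k): 1:1 2:-1 4:0 8:0 16:0  a_16=0
[q^17] μ(17)=-1,μ(1)=1 ⇒ 0
q^18  k|18↦μ(k): 1:1 2:-1 3:-1 6:1 9:0 18:0  a_18=0
q^19  k|19↦μ(k): 19:-1 1:1  a_19=0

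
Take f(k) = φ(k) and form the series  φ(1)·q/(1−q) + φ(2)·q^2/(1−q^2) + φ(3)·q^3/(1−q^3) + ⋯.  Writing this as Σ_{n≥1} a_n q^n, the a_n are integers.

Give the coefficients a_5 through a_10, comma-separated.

[q^5] φ(1)=1,φ(5)=4 ⇒ 5
n=6: 1·6 2·3 3·2 6·1  φ→[1+1+2+2]=6
q^7  k|7↦φ(k): 1:1 7:6  a_7=7
d|8:{1,2,4,8}  Σφ=1+1+2+4=8
q^9  k|9↦φ(k): 9:6 3:2 1:1  a_9=9
n=10: 10·1 5·2 2·5 1·10  φ→[4+4+1+1]=10

5, 6, 7, 8, 9, 10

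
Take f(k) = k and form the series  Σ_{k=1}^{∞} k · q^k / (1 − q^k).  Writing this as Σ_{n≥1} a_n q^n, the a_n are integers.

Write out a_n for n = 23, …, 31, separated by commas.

24, 60, 31, 42, 40, 56, 30, 72, 32

d|23:{1,23}  Σf=1+23=24
[q^24] f(1)=1,f(2)=2,f(3)=3,f(4)=4,f(6)=6,f(8)=8,f(12)=12,f(24)=24 ⇒ 60
q^25  k|25↦f(k): 1:1 5:5 25:25  a_25=31
d|26:{1,2,13,26}  Σf=1+2+13+26=42
q^27  k|27↦f(k): 27:27 9:9 3:3 1:1  a_27=40
[q^28] f(28)=28,f(14)=14,f(7)=7,f(4)=4,f(2)=2,f(1)=1 ⇒ 56
q^29  k|29↦f(k): 1:1 29:29  a_29=30
[q^30] f(30)=30,f(15)=15,f(10)=10,f(6)=6,f(5)=5,f(3)=3,f(2)=2,f(1)=1 ⇒ 72
d|31:{31,1}  Σf=31+1=32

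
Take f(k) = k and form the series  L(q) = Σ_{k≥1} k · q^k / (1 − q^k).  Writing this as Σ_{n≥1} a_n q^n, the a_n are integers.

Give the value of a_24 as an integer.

d|24:{1,2,3,4,6,8,12,24}  Σf=1+2+3+4+6+8+12+24=60

a_24 = 60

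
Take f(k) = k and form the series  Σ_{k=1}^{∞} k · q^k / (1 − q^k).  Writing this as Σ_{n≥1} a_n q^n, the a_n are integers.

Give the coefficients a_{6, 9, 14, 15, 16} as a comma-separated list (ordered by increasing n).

q^6  k|6↦f(k): 6:6 3:3 2:2 1:1  a_6=12
q^9  k|9↦f(k): 9:9 3:3 1:1  a_9=13
n=14: 1·14 2·7 7·2 14·1  f→[1+2+7+14]=24
[q^15] f(15)=15,f(5)=5,f(3)=3,f(1)=1 ⇒ 24
n=16: 16·1 8·2 4·4 2·8 1·16  f→[16+8+4+2+1]=31

12, 13, 24, 24, 31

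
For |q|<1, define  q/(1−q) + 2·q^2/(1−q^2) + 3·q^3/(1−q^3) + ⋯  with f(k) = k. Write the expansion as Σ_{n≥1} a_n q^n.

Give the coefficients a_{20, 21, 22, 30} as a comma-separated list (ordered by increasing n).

[q^20] f(1)=1,f(2)=2,f(4)=4,f(5)=5,f(10)=10,f(20)=20 ⇒ 42
q^21  k|21↦f(k): 1:1 3:3 7:7 21:21  a_21=32
d|22:{1,2,11,22}  Σf=1+2+11+22=36
[q^30] f(30)=30,f(15)=15,f(10)=10,f(6)=6,f(5)=5,f(3)=3,f(2)=2,f(1)=1 ⇒ 72

42, 32, 36, 72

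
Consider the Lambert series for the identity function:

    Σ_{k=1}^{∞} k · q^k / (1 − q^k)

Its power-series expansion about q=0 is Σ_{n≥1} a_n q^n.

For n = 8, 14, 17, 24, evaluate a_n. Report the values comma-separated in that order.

d|8:{8,4,2,1}  Σf=8+4+2+1=15
n=14: 14·1 7·2 2·7 1·14  f→[14+7+2+1]=24
d|17:{17,1}  Σf=17+1=18
n=24: 1·24 2·12 3·8 4·6 6·4 8·3 12·2 24·1  f→[1+2+3+4+6+8+12+24]=60

15, 24, 18, 60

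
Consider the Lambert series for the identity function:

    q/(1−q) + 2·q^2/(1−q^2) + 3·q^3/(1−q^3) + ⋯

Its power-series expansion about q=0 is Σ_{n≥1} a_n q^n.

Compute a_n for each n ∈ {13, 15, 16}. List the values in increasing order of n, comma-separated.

14, 24, 31

q^13  k|13↦f(k): 1:1 13:13  a_13=14
q^15  k|15↦f(k): 15:15 5:5 3:3 1:1  a_15=24
q^16  k|16↦f(k): 1:1 2:2 4:4 8:8 16:16  a_16=31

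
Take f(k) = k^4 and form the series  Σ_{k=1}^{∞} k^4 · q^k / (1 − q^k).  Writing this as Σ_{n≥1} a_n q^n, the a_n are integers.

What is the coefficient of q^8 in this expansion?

d|8:{1,2,4,8}  Σf=1+16+256+4096=4369

a_8 = 4369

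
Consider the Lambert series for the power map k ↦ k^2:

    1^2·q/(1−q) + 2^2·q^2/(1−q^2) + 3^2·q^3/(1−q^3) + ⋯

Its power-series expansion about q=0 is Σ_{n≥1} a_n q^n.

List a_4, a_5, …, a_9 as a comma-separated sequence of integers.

21, 26, 50, 50, 85, 91

n=4: 4·1 2·2 1·4  f→[16+4+1]=21
[q^5] f(1)=1,f(5)=25 ⇒ 26
[q^6] f(6)=36,f(3)=9,f(2)=4,f(1)=1 ⇒ 50
d|7:{7,1}  Σf=49+1=50
n=8: 1·8 2·4 4·2 8·1  f→[1+4+16+64]=85
[q^9] f(9)=81,f(3)=9,f(1)=1 ⇒ 91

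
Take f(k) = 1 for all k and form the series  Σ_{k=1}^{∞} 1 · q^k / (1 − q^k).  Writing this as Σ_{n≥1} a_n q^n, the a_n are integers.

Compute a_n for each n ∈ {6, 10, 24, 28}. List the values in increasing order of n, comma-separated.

4, 4, 8, 6

[q^6] f(1)=1,f(2)=1,f(3)=1,f(6)=1 ⇒ 4
[q^10] f(1)=1,f(2)=1,f(5)=1,f(10)=1 ⇒ 4
n=24: 24·1 12·2 8·3 6·4 4·6 3·8 2·12 1·24  f→[1+1+1+1+1+1+1+1]=8
n=28: 1·28 2·14 4·7 7·4 14·2 28·1  f→[1+1+1+1+1+1]=6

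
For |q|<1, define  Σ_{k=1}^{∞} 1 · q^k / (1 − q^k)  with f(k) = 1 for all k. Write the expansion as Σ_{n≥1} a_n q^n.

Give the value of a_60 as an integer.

a_60 = 12

q^60  k|60↦f(k): 60:1 30:1 20:1 15:1 12:1 10:1 6:1 5:1 4:1 3:1 2:1 1:1  a_60=12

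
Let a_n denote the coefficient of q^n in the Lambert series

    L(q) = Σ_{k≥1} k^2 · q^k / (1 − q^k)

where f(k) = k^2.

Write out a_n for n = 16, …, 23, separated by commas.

341, 290, 455, 362, 546, 500, 610, 530

d|16:{16,8,4,2,1}  Σf=256+64+16+4+1=341
d|17:{1,17}  Σf=1+289=290
[q^18] f(1)=1,f(2)=4,f(3)=9,f(6)=36,f(9)=81,f(18)=324 ⇒ 455
d|19:{19,1}  Σf=361+1=362
n=20: 1·20 2·10 4·5 5·4 10·2 20·1  f→[1+4+16+25+100+400]=546
q^21  k|21↦f(k): 1:1 3:9 7:49 21:441  a_21=500
[q^22] f(1)=1,f(2)=4,f(11)=121,f(22)=484 ⇒ 610
d|23:{1,23}  Σf=1+529=530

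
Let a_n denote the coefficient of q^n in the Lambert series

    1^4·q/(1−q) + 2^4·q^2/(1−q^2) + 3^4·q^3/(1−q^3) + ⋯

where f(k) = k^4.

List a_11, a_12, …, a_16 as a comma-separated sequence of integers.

d|11:{1,11}  Σf=1+14641=14642
q^12  k|12↦f(k): 1:1 2:16 3:81 4:256 6:1296 12:20736  a_12=22386
[q^13] f(1)=1,f(13)=28561 ⇒ 28562
n=14: 1·14 2·7 7·2 14·1  f→[1+16+2401+38416]=40834
q^15  k|15↦f(k): 15:50625 5:625 3:81 1:1  a_15=51332
[q^16] f(1)=1,f(2)=16,f(4)=256,f(8)=4096,f(16)=65536 ⇒ 69905

14642, 22386, 28562, 40834, 51332, 69905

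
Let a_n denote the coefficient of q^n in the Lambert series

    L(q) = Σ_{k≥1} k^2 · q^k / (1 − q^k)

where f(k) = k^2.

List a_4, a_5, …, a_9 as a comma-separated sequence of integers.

[q^4] f(1)=1,f(2)=4,f(4)=16 ⇒ 21
n=5: 1·5 5·1  f→[1+25]=26
q^6  k|6↦f(k): 1:1 2:4 3:9 6:36  a_6=50
d|7:{7,1}  Σf=49+1=50
[q^8] f(8)=64,f(4)=16,f(2)=4,f(1)=1 ⇒ 85
[q^9] f(1)=1,f(3)=9,f(9)=81 ⇒ 91

21, 26, 50, 50, 85, 91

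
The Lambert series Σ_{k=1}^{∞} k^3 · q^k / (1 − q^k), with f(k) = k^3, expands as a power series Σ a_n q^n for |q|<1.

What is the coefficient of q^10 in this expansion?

a_10 = 1134

d|10:{1,2,5,10}  Σf=1+8+125+1000=1134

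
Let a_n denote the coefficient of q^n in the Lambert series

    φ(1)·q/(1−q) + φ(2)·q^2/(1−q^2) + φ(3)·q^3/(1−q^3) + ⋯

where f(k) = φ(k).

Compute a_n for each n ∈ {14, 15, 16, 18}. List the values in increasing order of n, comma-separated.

n=14: 14·1 7·2 2·7 1·14  φ→[6+6+1+1]=14
[q^15] φ(1)=1,φ(3)=2,φ(5)=4,φ(15)=8 ⇒ 15
q^16  k|16↦φ(k): 1:1 2:1 4:2 8:4 16:8  a_16=16
q^18  k|18↦φ(k): 1:1 2:1 3:2 6:2 9:6 18:6  a_18=18

14, 15, 16, 18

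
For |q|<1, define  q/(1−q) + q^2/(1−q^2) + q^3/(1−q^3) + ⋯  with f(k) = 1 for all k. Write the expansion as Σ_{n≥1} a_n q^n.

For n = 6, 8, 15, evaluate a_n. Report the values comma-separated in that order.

4, 4, 4

d|6:{1,2,3,6}  Σf=1+1+1+1=4
n=8: 1·8 2·4 4·2 8·1  f→[1+1+1+1]=4
d|15:{1,3,5,15}  Σf=1+1+1+1=4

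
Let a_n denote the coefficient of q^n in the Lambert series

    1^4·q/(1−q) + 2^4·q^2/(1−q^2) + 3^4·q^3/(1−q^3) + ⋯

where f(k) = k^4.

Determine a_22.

a_22 = 248914

n=22: 22·1 11·2 2·11 1·22  f→[234256+14641+16+1]=248914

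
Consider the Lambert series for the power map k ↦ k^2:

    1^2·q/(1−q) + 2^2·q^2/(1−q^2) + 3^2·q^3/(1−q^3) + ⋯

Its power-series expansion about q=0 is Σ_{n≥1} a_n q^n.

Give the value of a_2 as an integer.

n=2: 2·1 1·2  f→[4+1]=5

a_2 = 5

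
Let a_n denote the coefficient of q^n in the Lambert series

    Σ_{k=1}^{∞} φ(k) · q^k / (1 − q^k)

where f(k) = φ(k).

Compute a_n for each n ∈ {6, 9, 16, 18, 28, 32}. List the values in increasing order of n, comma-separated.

q^6  k|6↦φ(k): 1:1 2:1 3:2 6:2  a_6=6
q^9  k|9↦φ(k): 9:6 3:2 1:1  a_9=9
[q^16] φ(16)=8,φ(8)=4,φ(4)=2,φ(2)=1,φ(1)=1 ⇒ 16
d|18:{18,9,6,3,2,1}  Σφ=6+6+2+2+1+1=18
d|28:{1,2,4,7,14,28}  Σφ=1+1+2+6+6+12=28
q^32  k|32↦φ(k): 32:16 16:8 8:4 4:2 2:1 1:1  a_32=32

6, 9, 16, 18, 28, 32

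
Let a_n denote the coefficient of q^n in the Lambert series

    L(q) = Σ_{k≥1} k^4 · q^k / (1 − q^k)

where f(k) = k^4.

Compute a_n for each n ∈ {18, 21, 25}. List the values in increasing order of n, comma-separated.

[q^18] f(1)=1,f(2)=16,f(3)=81,f(6)=1296,f(9)=6561,f(18)=104976 ⇒ 112931
q^21  k|21↦f(k): 1:1 3:81 7:2401 21:194481  a_21=196964
q^25  k|25↦f(k): 25:390625 5:625 1:1  a_25=391251

112931, 196964, 391251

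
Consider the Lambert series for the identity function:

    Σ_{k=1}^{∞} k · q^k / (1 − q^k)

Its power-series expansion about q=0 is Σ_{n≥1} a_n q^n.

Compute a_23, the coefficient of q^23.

a_23 = 24

q^23  k|23↦f(k): 1:1 23:23  a_23=24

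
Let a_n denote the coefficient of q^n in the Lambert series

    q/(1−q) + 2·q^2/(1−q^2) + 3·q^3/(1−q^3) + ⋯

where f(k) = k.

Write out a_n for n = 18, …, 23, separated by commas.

q^18  k|18↦f(k): 1:1 2:2 3:3 6:6 9:9 18:18  a_18=39
[q^19] f(1)=1,f(19)=19 ⇒ 20
n=20: 20·1 10·2 5·4 4·5 2·10 1·20  f→[20+10+5+4+2+1]=42
d|21:{21,7,3,1}  Σf=21+7+3+1=32
d|22:{1,2,11,22}  Σf=1+2+11+22=36
d|23:{1,23}  Σf=1+23=24

39, 20, 42, 32, 36, 24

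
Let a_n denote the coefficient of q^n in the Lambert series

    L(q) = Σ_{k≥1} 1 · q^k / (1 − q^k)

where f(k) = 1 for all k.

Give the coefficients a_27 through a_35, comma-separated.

d|27:{1,3,9,27}  Σf=1+1+1+1=4
q^28  k|28↦f(k): 1:1 2:1 4:1 7:1 14:1 28:1  a_28=6
n=29: 1·29 29·1  f→[1+1]=2
d|30:{30,15,10,6,5,3,2,1}  Σf=1+1+1+1+1+1+1+1=8
q^31  k|31↦f(k): 31:1 1:1  a_31=2
q^32  k|32↦f(k): 32:1 16:1 8:1 4:1 2:1 1:1  a_32=6
d|33:{1,3,11,33}  Σf=1+1+1+1=4
n=34: 1·34 2·17 17·2 34·1  f→[1+1+1+1]=4
d|35:{35,7,5,1}  Σf=1+1+1+1=4

4, 6, 2, 8, 2, 6, 4, 4, 4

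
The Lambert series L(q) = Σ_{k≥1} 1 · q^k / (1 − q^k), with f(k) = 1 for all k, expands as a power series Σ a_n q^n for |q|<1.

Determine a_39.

n=39: 39·1 13·3 3·13 1·39  f→[1+1+1+1]=4

a_39 = 4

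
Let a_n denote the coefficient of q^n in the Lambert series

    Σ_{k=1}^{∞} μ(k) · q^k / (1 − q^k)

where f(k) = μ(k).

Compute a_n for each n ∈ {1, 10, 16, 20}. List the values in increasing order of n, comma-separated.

1, 0, 0, 0

d|1:{1}  Σμ=1=1
n=10: 1·10 2·5 5·2 10·1  μ→[1+(-1)+(-1)+1]=0
q^16  k|16↦μ(k): 16:0 8:0 4:0 2:-1 1:1  a_16=0
q^20  k|20↦μ(k): 20:0 10:1 5:-1 4:0 2:-1 1:1  a_20=0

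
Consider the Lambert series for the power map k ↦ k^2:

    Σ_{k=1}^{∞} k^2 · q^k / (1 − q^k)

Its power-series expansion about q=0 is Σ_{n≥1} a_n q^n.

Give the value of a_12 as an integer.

a_12 = 210

n=12: 1·12 2·6 3·4 4·3 6·2 12·1  f→[1+4+9+16+36+144]=210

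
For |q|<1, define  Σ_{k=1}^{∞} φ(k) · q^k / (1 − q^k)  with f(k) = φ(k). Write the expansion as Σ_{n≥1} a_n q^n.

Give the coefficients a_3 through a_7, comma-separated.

q^3  k|3↦φ(k): 3:2 1:1  a_3=3
q^4  k|4↦φ(k): 4:2 2:1 1:1  a_4=4
[q^5] φ(1)=1,φ(5)=4 ⇒ 5
[q^6] φ(6)=2,φ(3)=2,φ(2)=1,φ(1)=1 ⇒ 6
n=7: 7·1 1·7  φ→[6+1]=7

3, 4, 5, 6, 7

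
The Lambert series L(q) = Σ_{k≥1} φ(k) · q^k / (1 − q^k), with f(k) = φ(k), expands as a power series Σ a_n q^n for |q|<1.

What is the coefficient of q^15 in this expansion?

d|15:{1,3,5,15}  Σφ=1+2+4+8=15

a_15 = 15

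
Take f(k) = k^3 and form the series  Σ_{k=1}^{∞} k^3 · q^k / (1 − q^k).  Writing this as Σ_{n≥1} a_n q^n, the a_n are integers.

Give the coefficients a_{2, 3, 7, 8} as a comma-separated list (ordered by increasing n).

9, 28, 344, 585

n=2: 2·1 1·2  f→[8+1]=9
n=3: 1·3 3·1  f→[1+27]=28
d|7:{7,1}  Σf=343+1=344
d|8:{1,2,4,8}  Σf=1+8+64+512=585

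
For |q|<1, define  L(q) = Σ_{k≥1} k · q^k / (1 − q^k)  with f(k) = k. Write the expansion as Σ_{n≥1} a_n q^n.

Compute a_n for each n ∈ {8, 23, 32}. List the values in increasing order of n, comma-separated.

15, 24, 63

q^8  k|8↦f(k): 1:1 2:2 4:4 8:8  a_8=15
q^23  k|23↦f(k): 1:1 23:23  a_23=24
n=32: 32·1 16·2 8·4 4·8 2·16 1·32  f→[32+16+8+4+2+1]=63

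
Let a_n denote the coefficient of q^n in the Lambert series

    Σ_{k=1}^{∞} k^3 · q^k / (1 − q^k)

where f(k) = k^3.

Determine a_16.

a_16 = 4681

q^16  k|16↦f(k): 16:4096 8:512 4:64 2:8 1:1  a_16=4681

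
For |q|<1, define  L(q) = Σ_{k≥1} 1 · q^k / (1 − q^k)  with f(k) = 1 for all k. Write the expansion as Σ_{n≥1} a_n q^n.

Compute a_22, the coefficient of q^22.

n=22: 22·1 11·2 2·11 1·22  f→[1+1+1+1]=4

a_22 = 4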